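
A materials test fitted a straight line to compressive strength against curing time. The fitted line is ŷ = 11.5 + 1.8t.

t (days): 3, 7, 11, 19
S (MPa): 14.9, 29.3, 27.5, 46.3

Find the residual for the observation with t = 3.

ŷ = 11.5 + 1.8·3 = 16.9
e = 14.9 − 16.9 = -2

e = -2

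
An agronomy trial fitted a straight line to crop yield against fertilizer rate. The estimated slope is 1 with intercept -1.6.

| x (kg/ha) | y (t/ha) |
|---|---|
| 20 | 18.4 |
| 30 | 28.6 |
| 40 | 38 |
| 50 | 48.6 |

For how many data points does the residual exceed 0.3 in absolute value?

x=20: ŷ = -1.6 + 20 = 18.4; e = 18.4 − 18.4 = 0
x=30: ŷ = -1.6 + 30 = 28.4; e = 28.6 − 28.4 = 0.2
x=40: ŷ = -1.6 + 40 = 38.4; e = 38 − 38.4 = -0.4
x=50: ŷ = -1.6 + 50 = 48.4; e = 48.6 − 48.4 = 0.2
|e| > 0.3: x=40 (|e|=0.4) → 1

1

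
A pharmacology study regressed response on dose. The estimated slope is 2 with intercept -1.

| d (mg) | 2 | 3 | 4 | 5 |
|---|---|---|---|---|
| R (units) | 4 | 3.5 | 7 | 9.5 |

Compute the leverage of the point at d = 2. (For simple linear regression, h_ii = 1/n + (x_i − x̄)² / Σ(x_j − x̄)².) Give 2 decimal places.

d̄ = (2 + 3 + 4 + 5)/4 = 3.5
Σ(d − d̄)² = 2.25 + 0.25 + 0.25 + 2.25 = 5
h = 1/4 + (-1.5)²/5 = 0.25 + 0.45 = 0.70

h = 0.70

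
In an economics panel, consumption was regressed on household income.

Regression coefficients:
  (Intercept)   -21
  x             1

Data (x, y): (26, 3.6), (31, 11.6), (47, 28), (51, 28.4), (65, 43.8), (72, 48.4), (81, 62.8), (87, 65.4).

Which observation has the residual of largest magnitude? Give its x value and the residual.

x = 81, e = 2.8

x=26: ŷ = -21 + 26 = 5; e = 3.6 − 5 = -1.4
x=31: ŷ = -21 + 31 = 10; e = 11.6 − 10 = 1.6
x=47: ŷ = -21 + 47 = 26; e = 28 − 26 = 2
x=51: ŷ = -21 + 51 = 30; e = 28.4 − 30 = -1.6
x=65: ŷ = -21 + 65 = 44; e = 43.8 − 44 = -0.2
x=72: ŷ = -21 + 72 = 51; e = 48.4 − 51 = -2.6
x=81: ŷ = -21 + 81 = 60; e = 62.8 − 60 = 2.8
x=87: ŷ = -21 + 87 = 66; e = 65.4 − 66 = -0.6
Largest |e| is 2.8 at x = 81, residual 2.8.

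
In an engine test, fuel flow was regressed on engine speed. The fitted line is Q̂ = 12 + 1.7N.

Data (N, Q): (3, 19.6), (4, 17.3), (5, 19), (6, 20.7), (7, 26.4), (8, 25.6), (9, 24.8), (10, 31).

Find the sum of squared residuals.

N=3: Q̂ = 12 + 1.7·3 = 17.1; e = 19.6 − 17.1 = 2.5
N=4: Q̂ = 12 + 1.7·4 = 18.8; e = 17.3 − 18.8 = -1.5
N=5: Q̂ = 12 + 1.7·5 = 20.5; e = 19 − 20.5 = -1.5
N=6: Q̂ = 12 + 1.7·6 = 22.2; e = 20.7 − 22.2 = -1.5
N=7: Q̂ = 12 + 1.7·7 = 23.9; e = 26.4 − 23.9 = 2.5
N=8: Q̂ = 12 + 1.7·8 = 25.6; e = 25.6 − 25.6 = 0
N=9: Q̂ = 12 + 1.7·9 = 27.3; e = 24.8 − 27.3 = -2.5
N=10: Q̂ = 12 + 1.7·10 = 29; e = 31 − 29 = 2
SSE = 6.25 + 2.25 + 2.25 + 2.25 + 6.25 + 0 + 6.25 + 4 = 29.5

SSE = 29.5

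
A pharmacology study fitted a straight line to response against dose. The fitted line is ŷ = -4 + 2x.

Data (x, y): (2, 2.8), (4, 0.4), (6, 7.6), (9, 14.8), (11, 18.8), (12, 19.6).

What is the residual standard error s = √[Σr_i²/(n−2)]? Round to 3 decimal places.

s = 2.366

x=2: ŷ = -4 + 2·2 = 0; r = 2.8 − 0 = 2.8
x=4: ŷ = -4 + 2·4 = 4; r = 0.4 − 4 = -3.6
x=6: ŷ = -4 + 2·6 = 8; r = 7.6 − 8 = -0.4
x=9: ŷ = -4 + 2·9 = 14; r = 14.8 − 14 = 0.8
x=11: ŷ = -4 + 2·11 = 18; r = 18.8 − 18 = 0.8
x=12: ŷ = -4 + 2·12 = 20; r = 19.6 − 20 = -0.4
SSE = 7.84 + 12.96 + 0.16 + 0.64 + 0.64 + 0.16 = 22.4
s = √(22.4/4) = √5.6 ≈ 2.366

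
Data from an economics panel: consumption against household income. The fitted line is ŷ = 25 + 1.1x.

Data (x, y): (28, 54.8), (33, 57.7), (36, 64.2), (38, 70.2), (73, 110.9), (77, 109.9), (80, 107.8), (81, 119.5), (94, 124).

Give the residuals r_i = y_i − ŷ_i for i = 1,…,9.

x=28: ŷ = 25 + 1.1·28 = 55.8; r = 54.8 − 55.8 = -1
x=33: ŷ = 25 + 1.1·33 = 61.3; r = 57.7 − 61.3 = -3.6
x=36: ŷ = 25 + 1.1·36 = 64.6; r = 64.2 − 64.6 = -0.4
x=38: ŷ = 25 + 1.1·38 = 66.8; r = 70.2 − 66.8 = 3.4
x=73: ŷ = 25 + 1.1·73 = 105.3; r = 110.9 − 105.3 = 5.6
x=77: ŷ = 25 + 1.1·77 = 109.7; r = 109.9 − 109.7 = 0.2
x=80: ŷ = 25 + 1.1·80 = 113; r = 107.8 − 113 = -5.2
x=81: ŷ = 25 + 1.1·81 = 114.1; r = 119.5 − 114.1 = 5.4
x=94: ŷ = 25 + 1.1·94 = 128.4; r = 124 − 128.4 = -4.4

-1, -3.6, -0.4, 3.4, 5.6, 0.2, -5.2, 5.4, -4.4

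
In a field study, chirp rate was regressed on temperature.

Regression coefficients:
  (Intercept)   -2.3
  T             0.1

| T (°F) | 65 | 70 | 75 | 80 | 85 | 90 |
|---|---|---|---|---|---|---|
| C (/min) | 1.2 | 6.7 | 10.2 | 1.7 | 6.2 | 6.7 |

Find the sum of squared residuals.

SSE = 54

T=65: ŷ = -2.3 + 0.1·65 = 4.2; e = 1.2 − 4.2 = -3
T=70: ŷ = -2.3 + 0.1·70 = 4.7; e = 6.7 − 4.7 = 2
T=75: ŷ = -2.3 + 0.1·75 = 5.2; e = 10.2 − 5.2 = 5
T=80: ŷ = -2.3 + 0.1·80 = 5.7; e = 1.7 − 5.7 = -4
T=85: ŷ = -2.3 + 0.1·85 = 6.2; e = 6.2 − 6.2 = 0
T=90: ŷ = -2.3 + 0.1·90 = 6.7; e = 6.7 − 6.7 = 0
SSE = 9 + 4 + 25 + 16 + 0 + 0 = 54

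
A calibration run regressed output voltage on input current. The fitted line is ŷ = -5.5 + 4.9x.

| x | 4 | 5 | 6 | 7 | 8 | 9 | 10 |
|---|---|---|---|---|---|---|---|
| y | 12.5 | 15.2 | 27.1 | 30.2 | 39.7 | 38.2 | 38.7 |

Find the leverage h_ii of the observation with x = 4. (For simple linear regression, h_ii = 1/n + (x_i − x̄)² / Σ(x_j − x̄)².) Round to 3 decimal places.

x̄ = (4 + 5 + 6 + 7 + 8 + 9 + 10)/7 = 7
Σ(x − x̄)² = 9 + 4 + 1 + 0 + 1 + 4 + 9 = 28
h = 1/7 + (-3)²/28 = 0.142857 + 0.321429 = 0.464

h = 0.464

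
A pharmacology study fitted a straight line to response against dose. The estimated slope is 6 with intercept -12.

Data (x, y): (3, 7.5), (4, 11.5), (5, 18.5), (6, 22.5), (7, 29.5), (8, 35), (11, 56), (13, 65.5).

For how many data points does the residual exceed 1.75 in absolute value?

1

x=3: ŷ = -12 + 6·3 = 6; e = 7.5 − 6 = 1.5
x=4: ŷ = -12 + 6·4 = 12; e = 11.5 − 12 = -0.5
x=5: ŷ = -12 + 6·5 = 18; e = 18.5 − 18 = 0.5
x=6: ŷ = -12 + 6·6 = 24; e = 22.5 − 24 = -1.5
x=7: ŷ = -12 + 6·7 = 30; e = 29.5 − 30 = -0.5
x=8: ŷ = -12 + 6·8 = 36; e = 35 − 36 = -1
x=11: ŷ = -12 + 6·11 = 54; e = 56 − 54 = 2
x=13: ŷ = -12 + 6·13 = 66; e = 65.5 − 66 = -0.5
|e| > 1.75: x=11 (|e|=2) → 1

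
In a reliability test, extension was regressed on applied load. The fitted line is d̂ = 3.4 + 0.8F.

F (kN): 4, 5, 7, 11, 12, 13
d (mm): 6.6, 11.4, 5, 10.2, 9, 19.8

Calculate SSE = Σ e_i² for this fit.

SSE = 88

F=4: d̂ = 3.4 + 0.8·4 = 6.6; e = 6.6 − 6.6 = 0
F=5: d̂ = 3.4 + 0.8·5 = 7.4; e = 11.4 − 7.4 = 4
F=7: d̂ = 3.4 + 0.8·7 = 9; e = 5 − 9 = -4
F=11: d̂ = 3.4 + 0.8·11 = 12.2; e = 10.2 − 12.2 = -2
F=12: d̂ = 3.4 + 0.8·12 = 13; e = 9 − 13 = -4
F=13: d̂ = 3.4 + 0.8·13 = 13.8; e = 19.8 − 13.8 = 6
SSE = 0 + 16 + 16 + 4 + 16 + 36 = 88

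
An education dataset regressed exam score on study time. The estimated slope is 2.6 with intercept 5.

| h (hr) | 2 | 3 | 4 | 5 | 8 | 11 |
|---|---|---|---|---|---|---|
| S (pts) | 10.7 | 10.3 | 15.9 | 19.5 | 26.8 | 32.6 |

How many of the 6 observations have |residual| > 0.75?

h=2: ŷ = 5 + 2.6·2 = 10.2; r = 10.7 − 10.2 = 0.5
h=3: ŷ = 5 + 2.6·3 = 12.8; r = 10.3 − 12.8 = -2.5
h=4: ŷ = 5 + 2.6·4 = 15.4; r = 15.9 − 15.4 = 0.5
h=5: ŷ = 5 + 2.6·5 = 18; r = 19.5 − 18 = 1.5
h=8: ŷ = 5 + 2.6·8 = 25.8; r = 26.8 − 25.8 = 1
h=11: ŷ = 5 + 2.6·11 = 33.6; r = 32.6 − 33.6 = -1
|r| > 0.75: h=3 (|r|=2.5), h=5 (|r|=1.5), h=8 (|r|=1), h=11 (|r|=1) → 4

4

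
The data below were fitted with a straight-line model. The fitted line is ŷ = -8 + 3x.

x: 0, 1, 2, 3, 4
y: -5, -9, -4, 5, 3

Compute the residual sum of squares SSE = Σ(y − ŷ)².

x=0: ŷ = -8 + 3·0 = -8; r = -5 − (-8) = 3
x=1: ŷ = -8 + 3·1 = -5; r = -9 − (-5) = -4
x=2: ŷ = -8 + 3·2 = -2; r = -4 − (-2) = -2
x=3: ŷ = -8 + 3·3 = 1; r = 5 − 1 = 4
x=4: ŷ = -8 + 3·4 = 4; r = 3 − 4 = -1
SSE = 9 + 16 + 4 + 16 + 1 = 46

SSE = 46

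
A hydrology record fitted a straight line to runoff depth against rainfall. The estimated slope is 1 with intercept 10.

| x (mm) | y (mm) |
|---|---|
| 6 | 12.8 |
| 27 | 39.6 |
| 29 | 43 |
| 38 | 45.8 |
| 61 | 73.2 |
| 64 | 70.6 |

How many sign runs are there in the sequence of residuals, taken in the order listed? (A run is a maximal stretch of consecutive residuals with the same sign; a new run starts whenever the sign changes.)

5 runs

x=6: ŷ = 10 + 6 = 16; e = 12.8 − 16 = -3.2
x=27: ŷ = 10 + 27 = 37; e = 39.6 − 37 = 2.6
x=29: ŷ = 10 + 29 = 39; e = 43 − 39 = 4
x=38: ŷ = 10 + 38 = 48; e = 45.8 − 48 = -2.2
x=61: ŷ = 10 + 61 = 71; e = 73.2 − 71 = 2.2
x=64: ŷ = 10 + 64 = 74; e = 70.6 − 74 = -3.4
Signs: − + + − + −
Runs: −×1, +×2, −×1, +×1, −×1 → 5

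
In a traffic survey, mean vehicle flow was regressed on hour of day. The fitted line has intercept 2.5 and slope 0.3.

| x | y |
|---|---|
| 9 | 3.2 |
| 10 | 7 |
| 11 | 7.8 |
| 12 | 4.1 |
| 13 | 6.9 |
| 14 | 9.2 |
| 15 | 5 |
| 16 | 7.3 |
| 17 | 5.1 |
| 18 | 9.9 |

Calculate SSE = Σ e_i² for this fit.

SSE = 35

x=9: ŷ = 2.5 + 0.3·9 = 5.2; e = 3.2 − 5.2 = -2
x=10: ŷ = 2.5 + 0.3·10 = 5.5; e = 7 − 5.5 = 1.5
x=11: ŷ = 2.5 + 0.3·11 = 5.8; e = 7.8 − 5.8 = 2
x=12: ŷ = 2.5 + 0.3·12 = 6.1; e = 4.1 − 6.1 = -2
x=13: ŷ = 2.5 + 0.3·13 = 6.4; e = 6.9 − 6.4 = 0.5
x=14: ŷ = 2.5 + 0.3·14 = 6.7; e = 9.2 − 6.7 = 2.5
x=15: ŷ = 2.5 + 0.3·15 = 7; e = 5 − 7 = -2
x=16: ŷ = 2.5 + 0.3·16 = 7.3; e = 7.3 − 7.3 = 0
x=17: ŷ = 2.5 + 0.3·17 = 7.6; e = 5.1 − 7.6 = -2.5
x=18: ŷ = 2.5 + 0.3·18 = 7.9; e = 9.9 − 7.9 = 2
SSE = 4 + 2.25 + 4 + 4 + 0.25 + 6.25 + 4 + 0 + 6.25 + 4 = 35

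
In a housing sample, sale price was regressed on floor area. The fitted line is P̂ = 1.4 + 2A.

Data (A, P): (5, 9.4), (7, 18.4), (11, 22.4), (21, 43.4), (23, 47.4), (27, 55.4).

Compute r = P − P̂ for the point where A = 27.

P̂ = 1.4 + 2·27 = 55.4
r = 55.4 − 55.4 = 0

r = 0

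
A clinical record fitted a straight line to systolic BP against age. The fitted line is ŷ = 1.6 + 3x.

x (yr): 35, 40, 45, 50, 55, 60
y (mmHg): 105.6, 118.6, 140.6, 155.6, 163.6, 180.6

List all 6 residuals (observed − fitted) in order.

x=35: ŷ = 1.6 + 3·35 = 106.6; r = 105.6 − 106.6 = -1
x=40: ŷ = 1.6 + 3·40 = 121.6; r = 118.6 − 121.6 = -3
x=45: ŷ = 1.6 + 3·45 = 136.6; r = 140.6 − 136.6 = 4
x=50: ŷ = 1.6 + 3·50 = 151.6; r = 155.6 − 151.6 = 4
x=55: ŷ = 1.6 + 3·55 = 166.6; r = 163.6 − 166.6 = -3
x=60: ŷ = 1.6 + 3·60 = 181.6; r = 180.6 − 181.6 = -1

-1, -3, 4, 4, -3, -1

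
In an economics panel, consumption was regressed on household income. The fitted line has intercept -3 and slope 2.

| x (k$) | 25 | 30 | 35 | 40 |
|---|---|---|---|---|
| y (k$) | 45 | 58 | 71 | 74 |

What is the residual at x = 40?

ŷ = -3 + 2·40 = 77
r = 74 − 77 = -3

r = -3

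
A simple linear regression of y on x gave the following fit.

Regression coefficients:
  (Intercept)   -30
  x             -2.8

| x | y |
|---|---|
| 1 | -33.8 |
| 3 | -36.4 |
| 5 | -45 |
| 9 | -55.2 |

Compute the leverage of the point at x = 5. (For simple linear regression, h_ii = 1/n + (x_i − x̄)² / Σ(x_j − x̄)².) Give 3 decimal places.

x̄ = (1 + 3 + 5 + 9)/4 = 4.5
Σ(x − x̄)² = 12.25 + 2.25 + 0.25 + 20.25 = 35
h = 1/4 + (0.5)²/35 = 0.25 + 0.00714286 = 0.257

h = 0.257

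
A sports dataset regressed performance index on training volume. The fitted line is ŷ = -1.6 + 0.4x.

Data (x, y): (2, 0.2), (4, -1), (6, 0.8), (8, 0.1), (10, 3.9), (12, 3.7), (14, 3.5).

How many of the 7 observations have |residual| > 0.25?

6

x=2: ŷ = -1.6 + 0.4·2 = -0.8; e = 0.2 − (-0.8) = 1
x=4: ŷ = -1.6 + 0.4·4 = 0; e = -1 − 0 = -1
x=6: ŷ = -1.6 + 0.4·6 = 0.8; e = 0.8 − 0.8 = 0
x=8: ŷ = -1.6 + 0.4·8 = 1.6; e = 0.1 − 1.6 = -1.5
x=10: ŷ = -1.6 + 0.4·10 = 2.4; e = 3.9 − 2.4 = 1.5
x=12: ŷ = -1.6 + 0.4·12 = 3.2; e = 3.7 − 3.2 = 0.5
x=14: ŷ = -1.6 + 0.4·14 = 4; e = 3.5 − 4 = -0.5
|e| > 0.25: x=2 (|e|=1), x=4 (|e|=1), x=8 (|e|=1.5), x=10 (|e|=1.5), x=12 (|e|=0.5), x=14 (|e|=0.5) → 6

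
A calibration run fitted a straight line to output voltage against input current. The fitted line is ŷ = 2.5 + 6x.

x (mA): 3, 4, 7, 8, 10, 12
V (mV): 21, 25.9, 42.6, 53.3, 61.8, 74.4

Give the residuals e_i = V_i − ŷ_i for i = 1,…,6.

x=3: ŷ = 2.5 + 6·3 = 20.5; e = 21 − 20.5 = 0.5
x=4: ŷ = 2.5 + 6·4 = 26.5; e = 25.9 − 26.5 = -0.6
x=7: ŷ = 2.5 + 6·7 = 44.5; e = 42.6 − 44.5 = -1.9
x=8: ŷ = 2.5 + 6·8 = 50.5; e = 53.3 − 50.5 = 2.8
x=10: ŷ = 2.5 + 6·10 = 62.5; e = 61.8 − 62.5 = -0.7
x=12: ŷ = 2.5 + 6·12 = 74.5; e = 74.4 − 74.5 = -0.1

0.5, -0.6, -1.9, 2.8, -0.7, -0.1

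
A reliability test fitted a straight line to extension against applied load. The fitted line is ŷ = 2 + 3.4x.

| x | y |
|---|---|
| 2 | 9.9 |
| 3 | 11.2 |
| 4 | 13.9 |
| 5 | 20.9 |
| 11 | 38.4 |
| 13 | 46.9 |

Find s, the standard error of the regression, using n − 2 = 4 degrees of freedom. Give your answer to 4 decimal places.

x=2: ŷ = 2 + 3.4·2 = 8.8; e = 9.9 − 8.8 = 1.1
x=3: ŷ = 2 + 3.4·3 = 12.2; e = 11.2 − 12.2 = -1
x=4: ŷ = 2 + 3.4·4 = 15.6; e = 13.9 − 15.6 = -1.7
x=5: ŷ = 2 + 3.4·5 = 19; e = 20.9 − 19 = 1.9
x=11: ŷ = 2 + 3.4·11 = 39.4; e = 38.4 − 39.4 = -1
x=13: ŷ = 2 + 3.4·13 = 46.2; e = 46.9 − 46.2 = 0.7
SSE = 1.21 + 1 + 2.89 + 3.61 + 1 + 0.49 = 10.2
s = √(10.2/4) = √2.55 ≈ 1.5969

s = 1.5969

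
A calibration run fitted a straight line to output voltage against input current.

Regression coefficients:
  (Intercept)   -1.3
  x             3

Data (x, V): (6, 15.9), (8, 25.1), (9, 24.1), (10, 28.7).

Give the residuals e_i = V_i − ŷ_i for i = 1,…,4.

x=6: ŷ = -1.3 + 3·6 = 16.7; e = 15.9 − 16.7 = -0.8
x=8: ŷ = -1.3 + 3·8 = 22.7; e = 25.1 − 22.7 = 2.4
x=9: ŷ = -1.3 + 3·9 = 25.7; e = 24.1 − 25.7 = -1.6
x=10: ŷ = -1.3 + 3·10 = 28.7; e = 28.7 − 28.7 = 0

-0.8, 2.4, -1.6, 0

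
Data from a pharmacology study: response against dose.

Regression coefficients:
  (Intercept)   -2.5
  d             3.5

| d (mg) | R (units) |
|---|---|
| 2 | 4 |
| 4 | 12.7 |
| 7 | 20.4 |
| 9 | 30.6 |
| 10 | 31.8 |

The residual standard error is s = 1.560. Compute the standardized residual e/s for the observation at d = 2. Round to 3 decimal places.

-0.321

R̂ = -2.5 + 3.5·2 = 4.5
e = 4 − 4.5 = -0.5
e/s = -0.5 / 1.560 = -0.321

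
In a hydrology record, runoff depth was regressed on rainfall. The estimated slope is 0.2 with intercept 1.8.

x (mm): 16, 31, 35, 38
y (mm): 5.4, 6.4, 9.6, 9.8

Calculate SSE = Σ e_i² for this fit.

SSE = 3.52

x=16: ŷ = 1.8 + 0.2·16 = 5; e = 5.4 − 5 = 0.4
x=31: ŷ = 1.8 + 0.2·31 = 8; e = 6.4 − 8 = -1.6
x=35: ŷ = 1.8 + 0.2·35 = 8.8; e = 9.6 − 8.8 = 0.8
x=38: ŷ = 1.8 + 0.2·38 = 9.4; e = 9.8 − 9.4 = 0.4
SSE = 0.16 + 2.56 + 0.64 + 0.16 = 3.52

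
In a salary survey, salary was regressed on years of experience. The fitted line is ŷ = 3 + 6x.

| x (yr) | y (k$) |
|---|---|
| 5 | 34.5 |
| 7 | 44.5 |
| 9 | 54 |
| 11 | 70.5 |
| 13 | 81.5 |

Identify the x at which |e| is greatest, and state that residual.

x=5: ŷ = 3 + 6·5 = 33; e = 34.5 − 33 = 1.5
x=7: ŷ = 3 + 6·7 = 45; e = 44.5 − 45 = -0.5
x=9: ŷ = 3 + 6·9 = 57; e = 54 − 57 = -3
x=11: ŷ = 3 + 6·11 = 69; e = 70.5 − 69 = 1.5
x=13: ŷ = 3 + 6·13 = 81; e = 81.5 − 81 = 0.5
Largest |e| is 3 at x = 9, residual -3.

x = 9, e = -3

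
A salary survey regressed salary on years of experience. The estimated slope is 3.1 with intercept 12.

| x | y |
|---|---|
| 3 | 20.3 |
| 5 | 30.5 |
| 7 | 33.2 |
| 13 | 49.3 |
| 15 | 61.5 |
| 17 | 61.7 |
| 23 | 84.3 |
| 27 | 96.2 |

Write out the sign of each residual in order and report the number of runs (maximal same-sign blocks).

x=3: ŷ = 12 + 3.1·3 = 21.3; e = 20.3 − 21.3 = -1
x=5: ŷ = 12 + 3.1·5 = 27.5; e = 30.5 − 27.5 = 3
x=7: ŷ = 12 + 3.1·7 = 33.7; e = 33.2 − 33.7 = -0.5
x=13: ŷ = 12 + 3.1·13 = 52.3; e = 49.3 − 52.3 = -3
x=15: ŷ = 12 + 3.1·15 = 58.5; e = 61.5 − 58.5 = 3
x=17: ŷ = 12 + 3.1·17 = 64.7; e = 61.7 − 64.7 = -3
x=23: ŷ = 12 + 3.1·23 = 83.3; e = 84.3 − 83.3 = 1
x=27: ŷ = 12 + 3.1·27 = 95.7; e = 96.2 − 95.7 = 0.5
Signs: − + − − + − + +
Runs: −×1, +×1, −×2, +×1, −×1, +×2 → 6

6 runs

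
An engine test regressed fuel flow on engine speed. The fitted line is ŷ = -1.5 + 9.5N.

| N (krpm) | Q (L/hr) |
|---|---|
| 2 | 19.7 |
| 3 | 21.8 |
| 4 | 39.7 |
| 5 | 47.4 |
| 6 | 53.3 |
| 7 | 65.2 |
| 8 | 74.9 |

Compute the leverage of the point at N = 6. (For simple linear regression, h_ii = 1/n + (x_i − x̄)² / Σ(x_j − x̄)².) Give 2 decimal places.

N̄ = (2 + 3 + 4 + 5 + 6 + 7 + 8)/7 = 5
Σ(N − N̄)² = 9 + 4 + 1 + 0 + 1 + 4 + 9 = 28
h = 1/7 + (1)²/28 = 0.142857 + 0.0357143 = 0.18

h = 0.18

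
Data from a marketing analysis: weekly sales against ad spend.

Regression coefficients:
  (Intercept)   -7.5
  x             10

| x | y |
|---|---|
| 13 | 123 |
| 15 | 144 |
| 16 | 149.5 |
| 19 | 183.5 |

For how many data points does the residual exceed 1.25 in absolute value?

x=13: ŷ = -7.5 + 10·13 = 122.5; r = 123 − 122.5 = 0.5
x=15: ŷ = -7.5 + 10·15 = 142.5; r = 144 − 142.5 = 1.5
x=16: ŷ = -7.5 + 10·16 = 152.5; r = 149.5 − 152.5 = -3
x=19: ŷ = -7.5 + 10·19 = 182.5; r = 183.5 − 182.5 = 1
|r| > 1.25: x=15 (|r|=1.5), x=16 (|r|=3) → 2

2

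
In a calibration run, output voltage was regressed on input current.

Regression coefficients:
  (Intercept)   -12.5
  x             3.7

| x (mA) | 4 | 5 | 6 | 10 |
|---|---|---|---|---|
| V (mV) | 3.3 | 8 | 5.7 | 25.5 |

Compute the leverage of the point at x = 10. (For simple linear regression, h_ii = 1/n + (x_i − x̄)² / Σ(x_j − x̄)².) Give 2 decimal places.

x̄ = (4 + 5 + 6 + 10)/4 = 6.25
Σ(x − x̄)² = 5.0625 + 1.5625 + 0.0625 + 14.0625 = 20.75
h = 1/4 + (3.75)²/20.75 = 0.25 + 0.677711 = 0.93

h = 0.93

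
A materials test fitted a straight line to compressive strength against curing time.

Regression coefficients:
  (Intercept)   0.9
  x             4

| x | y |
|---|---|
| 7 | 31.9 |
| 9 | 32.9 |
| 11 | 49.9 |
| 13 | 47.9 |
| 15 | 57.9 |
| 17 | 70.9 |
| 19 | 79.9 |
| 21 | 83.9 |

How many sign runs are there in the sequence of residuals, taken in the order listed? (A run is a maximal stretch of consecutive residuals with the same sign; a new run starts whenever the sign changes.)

6 runs

x=7: ŷ = 0.9 + 4·7 = 28.9; e = 31.9 − 28.9 = 3
x=9: ŷ = 0.9 + 4·9 = 36.9; e = 32.9 − 36.9 = -4
x=11: ŷ = 0.9 + 4·11 = 44.9; e = 49.9 − 44.9 = 5
x=13: ŷ = 0.9 + 4·13 = 52.9; e = 47.9 − 52.9 = -5
x=15: ŷ = 0.9 + 4·15 = 60.9; e = 57.9 − 60.9 = -3
x=17: ŷ = 0.9 + 4·17 = 68.9; e = 70.9 − 68.9 = 2
x=19: ŷ = 0.9 + 4·19 = 76.9; e = 79.9 − 76.9 = 3
x=21: ŷ = 0.9 + 4·21 = 84.9; e = 83.9 − 84.9 = -1
Signs: + − + − − + + −
Runs: +×1, −×1, +×1, −×2, +×2, −×1 → 6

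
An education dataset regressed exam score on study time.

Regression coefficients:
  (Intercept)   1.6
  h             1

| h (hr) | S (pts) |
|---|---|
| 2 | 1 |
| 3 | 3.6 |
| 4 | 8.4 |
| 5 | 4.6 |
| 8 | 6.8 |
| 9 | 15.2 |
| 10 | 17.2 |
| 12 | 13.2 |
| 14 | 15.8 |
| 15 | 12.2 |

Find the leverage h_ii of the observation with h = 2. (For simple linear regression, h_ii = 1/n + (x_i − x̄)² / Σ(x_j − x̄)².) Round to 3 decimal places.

h = 0.301

h̄ = (2 + 3 + 4 + 5 + 8 + 9 + 10 + 12 + 14 + 15)/10 = 8.2
Σ(h − h̄)² = 38.44 + 27.04 + 17.64 + 10.24 + 0.04 + 0.64 + 3.24 + 14.44 + 33.64 + 46.24 = 191.6
h = 1/10 + (-6.2)²/191.6 = 0.1 + 0.200626 = 0.301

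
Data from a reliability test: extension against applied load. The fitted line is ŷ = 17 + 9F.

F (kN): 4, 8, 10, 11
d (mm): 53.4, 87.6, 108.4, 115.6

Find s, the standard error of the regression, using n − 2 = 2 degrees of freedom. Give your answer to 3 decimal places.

F=4: ŷ = 17 + 9·4 = 53; e = 53.4 − 53 = 0.4
F=8: ŷ = 17 + 9·8 = 89; e = 87.6 − 89 = -1.4
F=10: ŷ = 17 + 9·10 = 107; e = 108.4 − 107 = 1.4
F=11: ŷ = 17 + 9·11 = 116; e = 115.6 − 116 = -0.4
SSE = 0.16 + 1.96 + 1.96 + 0.16 = 4.24
s = √(4.24/2) = √2.12 ≈ 1.456

s = 1.456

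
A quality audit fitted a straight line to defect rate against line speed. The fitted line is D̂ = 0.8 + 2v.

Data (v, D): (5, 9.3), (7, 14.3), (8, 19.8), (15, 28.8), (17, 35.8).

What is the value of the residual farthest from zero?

v=5: D̂ = 0.8 + 2·5 = 10.8; r = 9.3 − 10.8 = -1.5
v=7: D̂ = 0.8 + 2·7 = 14.8; r = 14.3 − 14.8 = -0.5
v=8: D̂ = 0.8 + 2·8 = 16.8; r = 19.8 − 16.8 = 3
v=15: D̂ = 0.8 + 2·15 = 30.8; r = 28.8 − 30.8 = -2
v=17: D̂ = 0.8 + 2·17 = 34.8; r = 35.8 − 34.8 = 1
Largest |r| is 3 at v = 8, residual 3.

r = 3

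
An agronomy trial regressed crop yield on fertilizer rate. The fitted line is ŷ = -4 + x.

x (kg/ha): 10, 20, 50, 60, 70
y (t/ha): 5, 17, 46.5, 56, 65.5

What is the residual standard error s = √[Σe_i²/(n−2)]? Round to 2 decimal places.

x=10: ŷ = -4 + 10 = 6; e = 5 − 6 = -1
x=20: ŷ = -4 + 20 = 16; e = 17 − 16 = 1
x=50: ŷ = -4 + 50 = 46; e = 46.5 − 46 = 0.5
x=60: ŷ = -4 + 60 = 56; e = 56 − 56 = 0
x=70: ŷ = -4 + 70 = 66; e = 65.5 − 66 = -0.5
SSE = 1 + 1 + 0.25 + 0 + 0.25 = 2.5
s = √(2.5/3) = √0.833333 ≈ 0.91

s = 0.91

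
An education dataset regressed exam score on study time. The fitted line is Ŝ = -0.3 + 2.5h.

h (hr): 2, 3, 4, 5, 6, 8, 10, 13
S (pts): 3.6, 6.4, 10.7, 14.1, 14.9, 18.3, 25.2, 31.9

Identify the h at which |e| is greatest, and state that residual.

h=2: Ŝ = -0.3 + 2.5·2 = 4.7; e = 3.6 − 4.7 = -1.1
h=3: Ŝ = -0.3 + 2.5·3 = 7.2; e = 6.4 − 7.2 = -0.8
h=4: Ŝ = -0.3 + 2.5·4 = 9.7; e = 10.7 − 9.7 = 1
h=5: Ŝ = -0.3 + 2.5·5 = 12.2; e = 14.1 − 12.2 = 1.9
h=6: Ŝ = -0.3 + 2.5·6 = 14.7; e = 14.9 − 14.7 = 0.2
h=8: Ŝ = -0.3 + 2.5·8 = 19.7; e = 18.3 − 19.7 = -1.4
h=10: Ŝ = -0.3 + 2.5·10 = 24.7; e = 25.2 − 24.7 = 0.5
h=13: Ŝ = -0.3 + 2.5·13 = 32.2; e = 31.9 − 32.2 = -0.3
Largest |e| is 1.9 at h = 5, residual 1.9.

h = 5, e = 1.9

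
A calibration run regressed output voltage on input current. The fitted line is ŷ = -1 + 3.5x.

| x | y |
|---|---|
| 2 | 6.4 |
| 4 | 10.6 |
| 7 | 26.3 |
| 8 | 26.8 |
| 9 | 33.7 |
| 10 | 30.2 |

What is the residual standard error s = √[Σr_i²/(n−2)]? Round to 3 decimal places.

x=2: ŷ = -1 + 3.5·2 = 6; r = 6.4 − 6 = 0.4
x=4: ŷ = -1 + 3.5·4 = 13; r = 10.6 − 13 = -2.4
x=7: ŷ = -1 + 3.5·7 = 23.5; r = 26.3 − 23.5 = 2.8
x=8: ŷ = -1 + 3.5·8 = 27; r = 26.8 − 27 = -0.2
x=9: ŷ = -1 + 3.5·9 = 30.5; r = 33.7 − 30.5 = 3.2
x=10: ŷ = -1 + 3.5·10 = 34; r = 30.2 − 34 = -3.8
SSE = 0.16 + 5.76 + 7.84 + 0.04 + 10.24 + 14.44 = 38.48
s = √(38.48/4) = √9.62 ≈ 3.102

s = 3.102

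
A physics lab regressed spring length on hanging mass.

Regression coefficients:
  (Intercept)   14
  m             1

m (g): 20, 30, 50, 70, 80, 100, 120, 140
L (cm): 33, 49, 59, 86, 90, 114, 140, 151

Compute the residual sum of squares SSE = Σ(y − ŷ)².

SSE = 116

m=20: ŷ = 14 + 20 = 34; r = 33 − 34 = -1
m=30: ŷ = 14 + 30 = 44; r = 49 − 44 = 5
m=50: ŷ = 14 + 50 = 64; r = 59 − 64 = -5
m=70: ŷ = 14 + 70 = 84; r = 86 − 84 = 2
m=80: ŷ = 14 + 80 = 94; r = 90 − 94 = -4
m=100: ŷ = 14 + 100 = 114; r = 114 − 114 = 0
m=120: ŷ = 14 + 120 = 134; r = 140 − 134 = 6
m=140: ŷ = 14 + 140 = 154; r = 151 − 154 = -3
SSE = 1 + 25 + 25 + 4 + 16 + 0 + 36 + 9 = 116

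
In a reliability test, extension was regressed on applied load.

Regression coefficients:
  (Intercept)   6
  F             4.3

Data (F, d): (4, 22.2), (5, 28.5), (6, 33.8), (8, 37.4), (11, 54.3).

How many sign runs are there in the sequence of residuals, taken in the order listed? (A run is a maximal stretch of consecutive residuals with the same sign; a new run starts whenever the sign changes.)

F=4: ŷ = 6 + 4.3·4 = 23.2; r = 22.2 − 23.2 = -1
F=5: ŷ = 6 + 4.3·5 = 27.5; r = 28.5 − 27.5 = 1
F=6: ŷ = 6 + 4.3·6 = 31.8; r = 33.8 − 31.8 = 2
F=8: ŷ = 6 + 4.3·8 = 40.4; r = 37.4 − 40.4 = -3
F=11: ŷ = 6 + 4.3·11 = 53.3; r = 54.3 − 53.3 = 1
Signs: − + + − +
Runs: −×1, +×2, −×1, +×1 → 4

4 runs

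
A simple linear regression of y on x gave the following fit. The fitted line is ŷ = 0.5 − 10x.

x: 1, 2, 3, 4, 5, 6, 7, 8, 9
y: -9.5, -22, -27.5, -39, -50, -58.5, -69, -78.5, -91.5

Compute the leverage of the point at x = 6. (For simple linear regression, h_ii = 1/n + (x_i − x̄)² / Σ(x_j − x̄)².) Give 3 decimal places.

x̄ = (1 + 2 + 3 + 4 + 5 + 6 + 7 + 8 + 9)/9 = 5
Σ(x − x̄)² = 16 + 9 + 4 + 1 + 0 + 1 + 4 + 9 + 16 = 60
h = 1/9 + (1)²/60 = 0.111111 + 0.0166667 = 0.128

h = 0.128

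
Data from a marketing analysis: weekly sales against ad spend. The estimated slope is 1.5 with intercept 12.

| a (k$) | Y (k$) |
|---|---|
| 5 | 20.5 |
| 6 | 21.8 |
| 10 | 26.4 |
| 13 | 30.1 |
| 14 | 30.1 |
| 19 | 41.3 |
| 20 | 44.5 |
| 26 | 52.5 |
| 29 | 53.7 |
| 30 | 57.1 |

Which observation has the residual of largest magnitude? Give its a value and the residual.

a = 14, e = -2.9

a=5: ŷ = 12 + 1.5·5 = 19.5; e = 20.5 − 19.5 = 1
a=6: ŷ = 12 + 1.5·6 = 21; e = 21.8 − 21 = 0.8
a=10: ŷ = 12 + 1.5·10 = 27; e = 26.4 − 27 = -0.6
a=13: ŷ = 12 + 1.5·13 = 31.5; e = 30.1 − 31.5 = -1.4
a=14: ŷ = 12 + 1.5·14 = 33; e = 30.1 − 33 = -2.9
a=19: ŷ = 12 + 1.5·19 = 40.5; e = 41.3 − 40.5 = 0.8
a=20: ŷ = 12 + 1.5·20 = 42; e = 44.5 − 42 = 2.5
a=26: ŷ = 12 + 1.5·26 = 51; e = 52.5 − 51 = 1.5
a=29: ŷ = 12 + 1.5·29 = 55.5; e = 53.7 − 55.5 = -1.8
a=30: ŷ = 12 + 1.5·30 = 57; e = 57.1 − 57 = 0.1
Largest |e| is 2.9 at a = 14, residual -2.9.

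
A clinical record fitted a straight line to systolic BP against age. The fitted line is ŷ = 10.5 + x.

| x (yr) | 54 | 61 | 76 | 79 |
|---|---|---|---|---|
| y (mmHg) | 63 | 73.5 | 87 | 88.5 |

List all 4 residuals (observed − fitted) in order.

-1.5, 2, 0.5, -1

x=54: ŷ = 10.5 + 54 = 64.5; r = 63 − 64.5 = -1.5
x=61: ŷ = 10.5 + 61 = 71.5; r = 73.5 − 71.5 = 2
x=76: ŷ = 10.5 + 76 = 86.5; r = 87 − 86.5 = 0.5
x=79: ŷ = 10.5 + 79 = 89.5; r = 88.5 − 89.5 = -1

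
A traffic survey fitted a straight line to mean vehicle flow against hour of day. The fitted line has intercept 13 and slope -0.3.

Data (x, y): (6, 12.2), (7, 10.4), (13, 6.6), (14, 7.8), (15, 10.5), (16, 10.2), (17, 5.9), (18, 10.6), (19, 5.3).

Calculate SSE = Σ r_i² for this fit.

x=6: ŷ = 13 − 0.3·6 = 11.2; r = 12.2 − 11.2 = 1
x=7: ŷ = 13 − 0.3·7 = 10.9; r = 10.4 − 10.9 = -0.5
x=13: ŷ = 13 − 0.3·13 = 9.1; r = 6.6 − 9.1 = -2.5
x=14: ŷ = 13 − 0.3·14 = 8.8; r = 7.8 − 8.8 = -1
x=15: ŷ = 13 − 0.3·15 = 8.5; r = 10.5 − 8.5 = 2
x=16: ŷ = 13 − 0.3·16 = 8.2; r = 10.2 − 8.2 = 2
x=17: ŷ = 13 − 0.3·17 = 7.9; r = 5.9 − 7.9 = -2
x=18: ŷ = 13 − 0.3·18 = 7.6; r = 10.6 − 7.6 = 3
x=19: ŷ = 13 − 0.3·19 = 7.3; r = 5.3 − 7.3 = -2
SSE = 1 + 0.25 + 6.25 + 1 + 4 + 4 + 4 + 9 + 4 = 33.5

SSE = 33.5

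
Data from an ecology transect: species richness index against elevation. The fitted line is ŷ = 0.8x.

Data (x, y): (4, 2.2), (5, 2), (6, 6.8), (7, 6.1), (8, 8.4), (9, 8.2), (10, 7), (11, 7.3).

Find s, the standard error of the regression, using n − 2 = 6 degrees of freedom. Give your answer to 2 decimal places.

x=4: ŷ = 0.8·4 = 3.2; r = 2.2 − 3.2 = -1
x=5: ŷ = 0.8·5 = 4; r = 2 − 4 = -2
x=6: ŷ = 0.8·6 = 4.8; r = 6.8 − 4.8 = 2
x=7: ŷ = 0.8·7 = 5.6; r = 6.1 − 5.6 = 0.5
x=8: ŷ = 0.8·8 = 6.4; r = 8.4 − 6.4 = 2
x=9: ŷ = 0.8·9 = 7.2; r = 8.2 − 7.2 = 1
x=10: ŷ = 0.8·10 = 8; r = 7 − 8 = -1
x=11: ŷ = 0.8·11 = 8.8; r = 7.3 − 8.8 = -1.5
SSE = 1 + 4 + 4 + 0.25 + 4 + 1 + 1 + 2.25 = 17.5
s = √(17.5/6) = √2.91667 ≈ 1.71

s = 1.71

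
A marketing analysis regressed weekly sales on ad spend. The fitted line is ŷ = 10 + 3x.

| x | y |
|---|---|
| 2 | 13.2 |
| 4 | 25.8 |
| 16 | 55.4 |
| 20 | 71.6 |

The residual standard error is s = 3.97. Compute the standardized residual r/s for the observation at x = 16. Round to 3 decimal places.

ŷ = 10 + 3·16 = 58
r = 55.4 − 58 = -2.6
r/s = -2.6 / 3.97 = -0.655

-0.655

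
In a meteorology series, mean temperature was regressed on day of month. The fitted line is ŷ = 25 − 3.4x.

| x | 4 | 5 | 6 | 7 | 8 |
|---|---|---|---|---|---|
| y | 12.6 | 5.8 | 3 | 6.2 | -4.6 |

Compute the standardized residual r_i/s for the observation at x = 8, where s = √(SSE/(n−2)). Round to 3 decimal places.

x=4: ŷ = 25 − 3.4·4 = 11.4; r = 12.6 − 11.4 = 1.2
x=5: ŷ = 25 − 3.4·5 = 8; r = 5.8 − 8 = -2.2
x=6: ŷ = 25 − 3.4·6 = 4.6; r = 3 − 4.6 = -1.6
x=7: ŷ = 25 − 3.4·7 = 1.2; r = 6.2 − 1.2 = 5
x=8: ŷ = 25 − 3.4·8 = -2.2; r = -4.6 − (-2.2) = -2.4
SSE = 1.44 + 4.84 + 2.56 + 25 + 5.76 = 39.6
s = √(39.6/3) = 3.63318
r/s = -2.4 / 3.63318 = -0.661

-0.661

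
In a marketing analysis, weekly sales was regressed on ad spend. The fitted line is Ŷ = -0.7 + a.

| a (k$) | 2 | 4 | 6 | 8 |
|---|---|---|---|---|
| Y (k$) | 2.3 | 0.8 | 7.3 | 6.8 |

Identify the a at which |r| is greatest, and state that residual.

a=2: Ŷ = -0.7 + 2 = 1.3; r = 2.3 − 1.3 = 1
a=4: Ŷ = -0.7 + 4 = 3.3; r = 0.8 − 3.3 = -2.5
a=6: Ŷ = -0.7 + 6 = 5.3; r = 7.3 − 5.3 = 2
a=8: Ŷ = -0.7 + 8 = 7.3; r = 6.8 − 7.3 = -0.5
Largest |r| is 2.5 at a = 4, residual -2.5.

a = 4, r = -2.5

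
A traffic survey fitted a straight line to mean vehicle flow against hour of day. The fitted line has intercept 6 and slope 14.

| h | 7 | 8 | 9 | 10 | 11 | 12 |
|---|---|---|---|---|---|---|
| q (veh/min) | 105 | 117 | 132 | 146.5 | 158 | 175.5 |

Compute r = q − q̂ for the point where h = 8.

q̂ = 6 + 14·8 = 118
r = 117 − 118 = -1

r = -1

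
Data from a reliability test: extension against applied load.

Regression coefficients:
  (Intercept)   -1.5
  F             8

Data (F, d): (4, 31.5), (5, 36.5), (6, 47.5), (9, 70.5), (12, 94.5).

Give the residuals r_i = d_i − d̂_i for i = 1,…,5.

F=4: d̂ = -1.5 + 8·4 = 30.5; r = 31.5 − 30.5 = 1
F=5: d̂ = -1.5 + 8·5 = 38.5; r = 36.5 − 38.5 = -2
F=6: d̂ = -1.5 + 8·6 = 46.5; r = 47.5 − 46.5 = 1
F=9: d̂ = -1.5 + 8·9 = 70.5; r = 70.5 − 70.5 = 0
F=12: d̂ = -1.5 + 8·12 = 94.5; r = 94.5 − 94.5 = 0

1, -2, 1, 0, 0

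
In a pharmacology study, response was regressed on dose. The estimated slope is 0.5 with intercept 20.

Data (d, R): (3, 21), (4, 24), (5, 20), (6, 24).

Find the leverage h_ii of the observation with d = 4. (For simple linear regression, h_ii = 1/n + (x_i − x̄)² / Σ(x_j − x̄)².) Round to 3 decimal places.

h = 0.300

d̄ = (3 + 4 + 5 + 6)/4 = 4.5
Σ(d − d̄)² = 2.25 + 0.25 + 0.25 + 2.25 = 5
h = 1/4 + (-0.5)²/5 = 0.25 + 0.05 = 0.300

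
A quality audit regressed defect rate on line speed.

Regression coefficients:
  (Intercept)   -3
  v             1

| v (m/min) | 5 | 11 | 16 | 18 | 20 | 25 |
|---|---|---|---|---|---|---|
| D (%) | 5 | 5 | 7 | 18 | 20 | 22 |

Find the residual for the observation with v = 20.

D̂ = -3 + 20 = 17
e = 20 − 17 = 3

e = 3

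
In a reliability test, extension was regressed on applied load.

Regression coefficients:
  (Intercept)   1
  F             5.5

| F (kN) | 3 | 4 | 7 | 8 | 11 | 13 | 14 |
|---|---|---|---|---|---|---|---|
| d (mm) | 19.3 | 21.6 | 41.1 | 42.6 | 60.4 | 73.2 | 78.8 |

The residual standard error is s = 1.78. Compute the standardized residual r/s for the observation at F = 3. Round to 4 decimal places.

1.0112

d̂ = 1 + 5.5·3 = 17.5
r = 19.3 − 17.5 = 1.8
r/s = 1.8 / 1.78 = 1.0112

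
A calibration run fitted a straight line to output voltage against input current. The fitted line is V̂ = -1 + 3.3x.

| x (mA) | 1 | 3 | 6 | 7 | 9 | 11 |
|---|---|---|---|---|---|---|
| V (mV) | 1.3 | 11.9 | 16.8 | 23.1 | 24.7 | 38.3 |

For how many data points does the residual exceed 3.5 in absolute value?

1

x=1: V̂ = -1 + 3.3·1 = 2.3; e = 1.3 − 2.3 = -1
x=3: V̂ = -1 + 3.3·3 = 8.9; e = 11.9 − 8.9 = 3
x=6: V̂ = -1 + 3.3·6 = 18.8; e = 16.8 − 18.8 = -2
x=7: V̂ = -1 + 3.3·7 = 22.1; e = 23.1 − 22.1 = 1
x=9: V̂ = -1 + 3.3·9 = 28.7; e = 24.7 − 28.7 = -4
x=11: V̂ = -1 + 3.3·11 = 35.3; e = 38.3 − 35.3 = 3
|e| > 3.5: x=9 (|e|=4) → 1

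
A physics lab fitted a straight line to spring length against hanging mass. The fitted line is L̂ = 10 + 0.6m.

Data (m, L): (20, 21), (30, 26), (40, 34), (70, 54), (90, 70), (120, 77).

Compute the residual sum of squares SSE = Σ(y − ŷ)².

SSE = 70

m=20: L̂ = 10 + 0.6·20 = 22; r = 21 − 22 = -1
m=30: L̂ = 10 + 0.6·30 = 28; r = 26 − 28 = -2
m=40: L̂ = 10 + 0.6·40 = 34; r = 34 − 34 = 0
m=70: L̂ = 10 + 0.6·70 = 52; r = 54 − 52 = 2
m=90: L̂ = 10 + 0.6·90 = 64; r = 70 − 64 = 6
m=120: L̂ = 10 + 0.6·120 = 82; r = 77 − 82 = -5
SSE = 1 + 4 + 0 + 4 + 36 + 25 = 70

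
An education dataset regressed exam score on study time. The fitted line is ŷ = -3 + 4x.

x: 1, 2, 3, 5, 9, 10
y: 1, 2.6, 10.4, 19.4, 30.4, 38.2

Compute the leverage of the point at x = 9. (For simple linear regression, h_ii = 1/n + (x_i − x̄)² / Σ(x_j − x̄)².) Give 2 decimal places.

x̄ = (1 + 2 + 3 + 5 + 9 + 10)/6 = 5
Σ(x − x̄)² = 16 + 9 + 4 + 0 + 16 + 25 = 70
h = 1/6 + (4)²/70 = 0.166667 + 0.228571 = 0.40

h = 0.40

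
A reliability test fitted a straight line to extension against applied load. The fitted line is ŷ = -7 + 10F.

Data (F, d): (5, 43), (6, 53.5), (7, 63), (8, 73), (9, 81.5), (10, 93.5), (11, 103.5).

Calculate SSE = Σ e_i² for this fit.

SSE = 3

F=5: ŷ = -7 + 10·5 = 43; e = 43 − 43 = 0
F=6: ŷ = -7 + 10·6 = 53; e = 53.5 − 53 = 0.5
F=7: ŷ = -7 + 10·7 = 63; e = 63 − 63 = 0
F=8: ŷ = -7 + 10·8 = 73; e = 73 − 73 = 0
F=9: ŷ = -7 + 10·9 = 83; e = 81.5 − 83 = -1.5
F=10: ŷ = -7 + 10·10 = 93; e = 93.5 − 93 = 0.5
F=11: ŷ = -7 + 10·11 = 103; e = 103.5 − 103 = 0.5
SSE = 0 + 0.25 + 0 + 0 + 2.25 + 0.25 + 0.25 = 3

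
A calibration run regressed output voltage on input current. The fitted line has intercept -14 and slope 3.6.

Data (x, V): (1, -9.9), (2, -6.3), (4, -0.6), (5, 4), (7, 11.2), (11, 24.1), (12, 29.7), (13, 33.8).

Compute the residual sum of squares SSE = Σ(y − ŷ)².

x=1: V̂ = -14 + 3.6·1 = -10.4; r = -9.9 − (-10.4) = 0.5
x=2: V̂ = -14 + 3.6·2 = -6.8; r = -6.3 − (-6.8) = 0.5
x=4: V̂ = -14 + 3.6·4 = 0.4; r = -0.6 − 0.4 = -1
x=5: V̂ = -14 + 3.6·5 = 4; r = 4 − 4 = 0
x=7: V̂ = -14 + 3.6·7 = 11.2; r = 11.2 − 11.2 = 0
x=11: V̂ = -14 + 3.6·11 = 25.6; r = 24.1 − 25.6 = -1.5
x=12: V̂ = -14 + 3.6·12 = 29.2; r = 29.7 − 29.2 = 0.5
x=13: V̂ = -14 + 3.6·13 = 32.8; r = 33.8 − 32.8 = 1
SSE = 0.25 + 0.25 + 1 + 0 + 0 + 2.25 + 0.25 + 1 = 5

SSE = 5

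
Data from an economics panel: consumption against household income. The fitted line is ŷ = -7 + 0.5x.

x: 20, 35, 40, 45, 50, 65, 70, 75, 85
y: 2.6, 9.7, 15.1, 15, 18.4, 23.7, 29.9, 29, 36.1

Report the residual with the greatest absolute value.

x=20: ŷ = -7 + 0.5·20 = 3; e = 2.6 − 3 = -0.4
x=35: ŷ = -7 + 0.5·35 = 10.5; e = 9.7 − 10.5 = -0.8
x=40: ŷ = -7 + 0.5·40 = 13; e = 15.1 − 13 = 2.1
x=45: ŷ = -7 + 0.5·45 = 15.5; e = 15 − 15.5 = -0.5
x=50: ŷ = -7 + 0.5·50 = 18; e = 18.4 − 18 = 0.4
x=65: ŷ = -7 + 0.5·65 = 25.5; e = 23.7 − 25.5 = -1.8
x=70: ŷ = -7 + 0.5·70 = 28; e = 29.9 − 28 = 1.9
x=75: ŷ = -7 + 0.5·75 = 30.5; e = 29 − 30.5 = -1.5
x=85: ŷ = -7 + 0.5·85 = 35.5; e = 36.1 − 35.5 = 0.6
Largest |e| is 2.1 at x = 40, residual 2.1.

e = 2.1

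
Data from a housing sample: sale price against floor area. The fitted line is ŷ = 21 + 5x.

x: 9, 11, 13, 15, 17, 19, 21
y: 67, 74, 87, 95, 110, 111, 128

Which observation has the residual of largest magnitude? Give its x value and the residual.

x = 19, e = -5

x=9: ŷ = 21 + 5·9 = 66; e = 67 − 66 = 1
x=11: ŷ = 21 + 5·11 = 76; e = 74 − 76 = -2
x=13: ŷ = 21 + 5·13 = 86; e = 87 − 86 = 1
x=15: ŷ = 21 + 5·15 = 96; e = 95 − 96 = -1
x=17: ŷ = 21 + 5·17 = 106; e = 110 − 106 = 4
x=19: ŷ = 21 + 5·19 = 116; e = 111 − 116 = -5
x=21: ŷ = 21 + 5·21 = 126; e = 128 − 126 = 2
Largest |e| is 5 at x = 19, residual -5.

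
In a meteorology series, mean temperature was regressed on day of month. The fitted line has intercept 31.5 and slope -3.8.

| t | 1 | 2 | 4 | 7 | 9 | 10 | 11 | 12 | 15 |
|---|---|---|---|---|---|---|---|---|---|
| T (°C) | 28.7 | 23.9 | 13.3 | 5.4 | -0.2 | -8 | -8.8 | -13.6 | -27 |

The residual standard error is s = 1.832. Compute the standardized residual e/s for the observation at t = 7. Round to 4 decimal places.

T̂ = 31.5 − 3.8·7 = 4.9
e = 5.4 − 4.9 = 0.5
e/s = 0.5 / 1.832 = 0.2729

0.2729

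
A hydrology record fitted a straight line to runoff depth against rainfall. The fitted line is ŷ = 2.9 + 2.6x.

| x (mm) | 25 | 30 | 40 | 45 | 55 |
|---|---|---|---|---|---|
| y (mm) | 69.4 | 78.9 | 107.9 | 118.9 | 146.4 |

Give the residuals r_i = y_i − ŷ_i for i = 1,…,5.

x=25: ŷ = 2.9 + 2.6·25 = 67.9; r = 69.4 − 67.9 = 1.5
x=30: ŷ = 2.9 + 2.6·30 = 80.9; r = 78.9 − 80.9 = -2
x=40: ŷ = 2.9 + 2.6·40 = 106.9; r = 107.9 − 106.9 = 1
x=45: ŷ = 2.9 + 2.6·45 = 119.9; r = 118.9 − 119.9 = -1
x=55: ŷ = 2.9 + 2.6·55 = 145.9; r = 146.4 − 145.9 = 0.5

1.5, -2, 1, -1, 0.5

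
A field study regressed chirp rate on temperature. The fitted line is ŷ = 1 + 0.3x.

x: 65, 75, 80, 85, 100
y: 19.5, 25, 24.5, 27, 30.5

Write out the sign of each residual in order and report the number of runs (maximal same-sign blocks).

x=65: ŷ = 1 + 0.3·65 = 20.5; e = 19.5 − 20.5 = -1
x=75: ŷ = 1 + 0.3·75 = 23.5; e = 25 − 23.5 = 1.5
x=80: ŷ = 1 + 0.3·80 = 25; e = 24.5 − 25 = -0.5
x=85: ŷ = 1 + 0.3·85 = 26.5; e = 27 − 26.5 = 0.5
x=100: ŷ = 1 + 0.3·100 = 31; e = 30.5 − 31 = -0.5
Signs: − + − + −
Runs: −×1, +×1, −×1, +×1, −×1 → 5

5 runs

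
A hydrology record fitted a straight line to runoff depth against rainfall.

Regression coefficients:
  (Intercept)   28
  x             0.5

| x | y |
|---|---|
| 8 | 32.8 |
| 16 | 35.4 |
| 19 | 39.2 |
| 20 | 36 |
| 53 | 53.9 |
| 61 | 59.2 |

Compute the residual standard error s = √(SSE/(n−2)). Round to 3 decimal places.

x=8: ŷ = 28 + 0.5·8 = 32; e = 32.8 − 32 = 0.8
x=16: ŷ = 28 + 0.5·16 = 36; e = 35.4 − 36 = -0.6
x=19: ŷ = 28 + 0.5·19 = 37.5; e = 39.2 − 37.5 = 1.7
x=20: ŷ = 28 + 0.5·20 = 38; e = 36 − 38 = -2
x=53: ŷ = 28 + 0.5·53 = 54.5; e = 53.9 − 54.5 = -0.6
x=61: ŷ = 28 + 0.5·61 = 58.5; e = 59.2 − 58.5 = 0.7
SSE = 0.64 + 0.36 + 2.89 + 4 + 0.36 + 0.49 = 8.74
s = √(8.74/4) = √2.185 ≈ 1.478

s = 1.478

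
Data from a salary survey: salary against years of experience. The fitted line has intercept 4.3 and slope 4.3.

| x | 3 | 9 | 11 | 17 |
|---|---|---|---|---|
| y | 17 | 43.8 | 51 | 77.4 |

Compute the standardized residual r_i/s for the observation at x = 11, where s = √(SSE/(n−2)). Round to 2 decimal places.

x=3: ŷ = 4.3 + 4.3·3 = 17.2; r = 17 − 17.2 = -0.2
x=9: ŷ = 4.3 + 4.3·9 = 43; r = 43.8 − 43 = 0.8
x=11: ŷ = 4.3 + 4.3·11 = 51.6; r = 51 − 51.6 = -0.6
x=17: ŷ = 4.3 + 4.3·17 = 77.4; r = 77.4 − 77.4 = 0
SSE = 0.04 + 0.64 + 0.36 + 0 = 1.04
s = √(1.04/2) = 0.72111
r/s = -0.6 / 0.72111 = -0.83

-0.83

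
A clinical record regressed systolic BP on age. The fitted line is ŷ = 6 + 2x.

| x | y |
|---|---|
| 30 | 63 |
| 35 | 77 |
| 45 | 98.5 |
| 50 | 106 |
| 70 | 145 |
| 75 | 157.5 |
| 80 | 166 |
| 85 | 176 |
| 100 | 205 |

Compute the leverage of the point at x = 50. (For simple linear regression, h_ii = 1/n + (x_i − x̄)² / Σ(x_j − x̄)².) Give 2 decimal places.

h = 0.15

x̄ = (30 + 35 + 45 + 50 + 70 + 75 + 80 + 85 + 100)/9 = 63.3333
Σ(x − x̄)² = 1111.11 + 802.778 + 336.111 + 177.778 + 44.4444 + 136.111 + 277.778 + 469.444 + 1344.44 = 4700
h = 1/9 + (-13.3333)²/4700 = 0.111111 + 0.0378251 = 0.15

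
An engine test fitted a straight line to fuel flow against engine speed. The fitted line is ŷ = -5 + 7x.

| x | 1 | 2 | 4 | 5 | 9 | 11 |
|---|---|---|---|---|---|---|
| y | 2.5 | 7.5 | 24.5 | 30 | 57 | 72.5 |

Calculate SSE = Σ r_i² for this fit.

SSE = 6

x=1: ŷ = -5 + 7·1 = 2; r = 2.5 − 2 = 0.5
x=2: ŷ = -5 + 7·2 = 9; r = 7.5 − 9 = -1.5
x=4: ŷ = -5 + 7·4 = 23; r = 24.5 − 23 = 1.5
x=5: ŷ = -5 + 7·5 = 30; r = 30 − 30 = 0
x=9: ŷ = -5 + 7·9 = 58; r = 57 − 58 = -1
x=11: ŷ = -5 + 7·11 = 72; r = 72.5 − 72 = 0.5
SSE = 0.25 + 2.25 + 2.25 + 0 + 1 + 0.25 = 6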